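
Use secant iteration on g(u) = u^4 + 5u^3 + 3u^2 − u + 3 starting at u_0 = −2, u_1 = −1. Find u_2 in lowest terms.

g(−2) = −7, g(−1) = 3. u_2 = (−1) − 3·((−1) − (−2))/(3 − (−7)) = −13/10.

−13/10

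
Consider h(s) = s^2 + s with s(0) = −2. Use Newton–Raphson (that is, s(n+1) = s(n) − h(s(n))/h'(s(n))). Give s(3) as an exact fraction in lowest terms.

h'(s) = 2s + 1.
h(−2) = 2, h'(−2) = −3, so s(1) = (−2) − 2/(−3) = −4/3.
h(−4/3) = 4/9, h'(−4/3) = −5/3, so s(2) = (−4/3) − (4/9)/(−5/3) = −16/15.
h(−16/15) = 16/225, h'(−16/15) = −17/15, so s(3) = (−16/15) − (16/225)/(−17/15) = −256/255.

−256/255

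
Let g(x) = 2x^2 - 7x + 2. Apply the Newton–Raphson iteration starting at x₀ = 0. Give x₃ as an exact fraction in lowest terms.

148538/473263

g'(x) = 4x - 7.
g(0) = 2, g'(0) = -7, so x₁ = 0 - 2/(-7) = 2/7.
g(2/7) = 8/49, g'(2/7) = -41/7, so x₂ = (2/7) - (8/49)/(-41/7) = 90/287.
g(90/287) = 128/82369, g'(90/287) = -1649/287, so x₃ = (90/287) - (128/82369)/(-1649/287) = 148538/473263.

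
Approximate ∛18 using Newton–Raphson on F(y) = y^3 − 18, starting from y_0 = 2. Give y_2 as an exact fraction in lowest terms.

F'(y) = 3y^2.
F(2) = −10, F'(2) = 12, so y_1 = 2 − (−10)/12 = 17/6.
F(17/6) = 1025/216, F'(17/6) = 289/12, so y_2 = (17/6) − (1025/216)/(289/12) = 6857/2601.

6857/2601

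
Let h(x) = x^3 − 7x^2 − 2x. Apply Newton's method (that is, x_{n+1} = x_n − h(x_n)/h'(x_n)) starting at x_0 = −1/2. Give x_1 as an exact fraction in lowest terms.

h'(x) = 3x^2 − 14x − 2.
h(−1/2) = −7/8, h'(−1/2) = 23/4, so x_1 = (−1/2) − (−7/8)/(23/4) = −8/23.

−8/23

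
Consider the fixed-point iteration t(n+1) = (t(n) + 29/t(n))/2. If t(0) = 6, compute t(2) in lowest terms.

8401/1560

t(1) = (6 + 29/6)/2 = 65/12.
t(2) = (65/12 + 29/(65/12))/2 = 8401/1560.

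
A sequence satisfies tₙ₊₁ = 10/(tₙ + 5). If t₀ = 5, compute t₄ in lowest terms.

20/13

t₁ = 10/(5 + 5) = 1.
t₂ = 10/(1 + 5) = 5/3.
t₃ = 10/(5/3 + 5) = 3/2.
t₄ = 10/(3/2 + 5) = 20/13.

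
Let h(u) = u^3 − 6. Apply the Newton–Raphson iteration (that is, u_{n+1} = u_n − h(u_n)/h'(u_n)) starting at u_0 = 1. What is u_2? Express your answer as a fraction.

593/288

h'(u) = 3u^2.
h(1) = −5, h'(1) = 3, so u_1 = 1 − (−5)/3 = 8/3.
h(8/3) = 350/27, h'(8/3) = 64/3, so u_2 = (8/3) − (350/27)/(64/3) = 593/288.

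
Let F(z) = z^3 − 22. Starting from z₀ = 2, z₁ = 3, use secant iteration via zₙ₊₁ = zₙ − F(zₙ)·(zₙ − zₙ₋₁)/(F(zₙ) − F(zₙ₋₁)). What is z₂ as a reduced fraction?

F(2) = −14, F(3) = 5. z₂ = 3 − 5·(3 − 2)/(5 − (−14)) = 52/19.

52/19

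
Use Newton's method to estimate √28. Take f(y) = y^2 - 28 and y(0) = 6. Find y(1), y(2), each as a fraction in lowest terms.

y(1) = 16/3, y(2) = 127/24

f'(y) = 2y.
f(6) = 8, f'(6) = 12, so y(1) = 6 - 8/12 = 16/3.
f(16/3) = 4/9, f'(16/3) = 32/3, so y(2) = (16/3) - (4/9)/(32/3) = 127/24.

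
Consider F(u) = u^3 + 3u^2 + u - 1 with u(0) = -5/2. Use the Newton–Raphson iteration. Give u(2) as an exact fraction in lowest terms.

F'(u) = 3u^2 + 6u + 1.
F(-5/2) = -3/8, F'(-5/2) = 19/4, so u(1) = (-5/2) - (-3/8)/(19/4) = -46/19.
F(-46/19) = -189/6859, F'(-46/19) = 1465/361, so u(2) = (-46/19) - (-189/6859)/(1465/361) = -67201/27835.

-67201/27835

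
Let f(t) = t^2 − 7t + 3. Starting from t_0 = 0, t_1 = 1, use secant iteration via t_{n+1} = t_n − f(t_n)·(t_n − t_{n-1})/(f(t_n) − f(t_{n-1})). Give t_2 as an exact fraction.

1/2

f(0) = 3, f(1) = −3. t_2 = 1 − (−3)·(1 − 0)/((−3) − 3) = 1/2.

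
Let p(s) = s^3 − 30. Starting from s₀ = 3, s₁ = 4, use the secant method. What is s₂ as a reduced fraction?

114/37

p(3) = −3, p(4) = 34. s₂ = 4 − 34·(4 − 3)/(34 − (−3)) = 114/37.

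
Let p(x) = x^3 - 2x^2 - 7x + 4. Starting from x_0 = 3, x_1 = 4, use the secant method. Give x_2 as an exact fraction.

p(3) = -8, p(4) = 8. x_2 = 4 - 8·(4 - 3)/(8 - (-8)) = 7/2.

7/2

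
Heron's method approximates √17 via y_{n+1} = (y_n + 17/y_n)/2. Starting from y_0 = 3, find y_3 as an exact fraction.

y_1 = (3 + 17/3)/2 = 13/3.
y_2 = (13/3 + 17/(13/3))/2 = 161/39.
y_3 = (161/39 + 17/(161/39))/2 = 25889/6279.

25889/6279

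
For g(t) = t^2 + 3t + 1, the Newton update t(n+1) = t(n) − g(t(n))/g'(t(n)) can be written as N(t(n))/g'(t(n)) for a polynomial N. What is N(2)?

g'(t) = 2t + 3.
N(t) = t·g'(t) − g(t) = t·(2t + 3) − (t^2 + 3t + 1) = t^2 − 1.
N(2) = 3.

3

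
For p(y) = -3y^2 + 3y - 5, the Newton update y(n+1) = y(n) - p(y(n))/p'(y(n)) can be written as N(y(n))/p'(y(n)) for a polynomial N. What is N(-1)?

2

p'(y) = -6y + 3.
N(y) = y·p'(y) - p(y) = y·(-6y + 3) - (-3y^2 + 3y - 5) = -3y^2 + 5.
N(-1) = 2.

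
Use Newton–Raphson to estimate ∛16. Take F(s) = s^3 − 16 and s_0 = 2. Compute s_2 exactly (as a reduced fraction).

91/36

F'(s) = 3s^2.
F(2) = −8, F'(2) = 12, so s_1 = 2 − (−8)/12 = 8/3.
F(8/3) = 80/27, F'(8/3) = 64/3, so s_2 = (8/3) − (80/27)/(64/3) = 91/36.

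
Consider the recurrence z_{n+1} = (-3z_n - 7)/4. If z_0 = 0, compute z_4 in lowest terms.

z_1 = (-3·0 - 7)/4 = -7/4.
z_2 = (-3·(-7/4) - 7)/4 = -7/16.
z_3 = (-3·(-7/16) - 7)/4 = -91/64.
z_4 = (-3·(-91/64) - 7)/4 = -175/256.

-175/256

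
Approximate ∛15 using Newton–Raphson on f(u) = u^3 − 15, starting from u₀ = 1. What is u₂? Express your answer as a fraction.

f'(u) = 3u^2.
f(1) = −14, f'(1) = 3, so u₁ = 1 − (−14)/3 = 17/3.
f(17/3) = 4508/27, f'(17/3) = 289/3, so u₂ = (17/3) − (4508/27)/(289/3) = 10231/2601.

10231/2601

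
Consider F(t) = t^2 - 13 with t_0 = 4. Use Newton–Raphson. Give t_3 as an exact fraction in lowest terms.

5597777/1552544

F'(t) = 2t.
F(4) = 3, F'(4) = 8, so t_1 = 4 - 3/8 = 29/8.
F(29/8) = 9/64, F'(29/8) = 29/4, so t_2 = (29/8) - (9/64)/(29/4) = 1673/464.
F(1673/464) = 81/215296, F'(1673/464) = 1673/232, so t_3 = (1673/464) - (81/215296)/(1673/232) = 5597777/1552544.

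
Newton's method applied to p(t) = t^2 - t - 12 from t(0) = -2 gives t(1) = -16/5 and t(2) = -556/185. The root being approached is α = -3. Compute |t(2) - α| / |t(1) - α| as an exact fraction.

t(1) - α = -16/5 - (-3) = -16/5 + 3 = -1/5, so |t(1) - α| = 1/5.
t(2) - α = -556/185 - (-3) = -556/185 + 3 = -1/185, so |t(2) - α| = 1/185.
Ratio = (1/185) / (1/5) = 1/37.

1/37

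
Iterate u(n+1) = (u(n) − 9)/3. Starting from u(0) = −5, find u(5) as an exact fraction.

u(1) = ((−5) − 9)/3 = −14/3.
u(2) = ((−14/3) − 9)/3 = −41/9.
u(3) = ((−41/9) − 9)/3 = −122/27.
u(4) = ((−122/27) − 9)/3 = −365/81.
u(5) = ((−365/81) − 9)/3 = −1094/243.

−1094/243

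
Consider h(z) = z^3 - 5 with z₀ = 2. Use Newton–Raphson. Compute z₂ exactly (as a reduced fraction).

h'(z) = 3z^2.
h(2) = 3, h'(2) = 12, so z₁ = 2 - 3/12 = 7/4.
h(7/4) = 23/64, h'(7/4) = 147/16, so z₂ = (7/4) - (23/64)/(147/16) = 503/294.

503/294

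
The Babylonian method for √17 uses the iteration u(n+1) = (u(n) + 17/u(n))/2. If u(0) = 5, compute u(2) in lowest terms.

433/105

u(1) = (5 + 17/5)/2 = 21/5.
u(2) = (21/5 + 17/(21/5))/2 = 433/105.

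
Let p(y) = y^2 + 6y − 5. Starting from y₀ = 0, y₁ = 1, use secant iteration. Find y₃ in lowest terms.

p(0) = −5, p(1) = 2. y₂ = 1 − 2·(1 − 0)/(2 − (−5)) = 5/7.
p(1) = 2, p(5/7) = −10/49. y₃ = (5/7) − (−10/49)·((5/7) − 1)/((−10/49) − 2) = 20/27.

20/27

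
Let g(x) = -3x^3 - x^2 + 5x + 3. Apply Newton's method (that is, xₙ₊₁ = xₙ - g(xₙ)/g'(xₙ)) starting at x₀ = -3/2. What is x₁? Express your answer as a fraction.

g'(x) = -9x^2 - 2x + 5.
g(-3/2) = 27/8, g'(-3/2) = -49/4, so x₁ = (-3/2) - (27/8)/(-49/4) = -60/49.

-60/49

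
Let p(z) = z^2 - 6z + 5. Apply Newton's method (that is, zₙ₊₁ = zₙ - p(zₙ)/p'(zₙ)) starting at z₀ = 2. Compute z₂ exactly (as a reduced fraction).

p'(z) = 2z - 6.
p(2) = -3, p'(2) = -2, so z₁ = 2 - (-3)/(-2) = 1/2.
p(1/2) = 9/4, p'(1/2) = -5, so z₂ = (1/2) - (9/4)/(-5) = 19/20.

19/20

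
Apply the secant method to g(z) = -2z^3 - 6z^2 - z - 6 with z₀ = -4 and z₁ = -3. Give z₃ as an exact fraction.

g(-4) = 30, g(-3) = -3. z₂ = (-3) - (-3)·((-3) - (-4))/((-3) - 30) = -34/11.
g(-3) = -3, g(-34/11) = -1560/1331. z₃ = (-34/11) - (-1560/1331)·((-34/11) - (-3))/((-1560/1331) - (-3)) = -2554/811.

-2554/811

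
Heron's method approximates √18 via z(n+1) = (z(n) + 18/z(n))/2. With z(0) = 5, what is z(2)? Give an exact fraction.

z(1) = (5 + 18/5)/2 = 43/10.
z(2) = (43/10 + 18/(43/10))/2 = 3649/860.

3649/860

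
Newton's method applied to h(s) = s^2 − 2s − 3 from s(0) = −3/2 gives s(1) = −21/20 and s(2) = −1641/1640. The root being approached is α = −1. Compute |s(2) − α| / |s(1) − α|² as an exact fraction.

s(1) − α = −21/20 − (−1) = −21/20 + 1 = −1/20, so |s(1) − α| = 1/20.
s(2) − α = −1641/1640 − (−1) = −1641/1640 + 1 = −1/1640, so |s(2) − α| = 1/1640.
|s(1) − α|² = 1/400.
Ratio = (1/1640) / (1/400) = 10/41.

10/41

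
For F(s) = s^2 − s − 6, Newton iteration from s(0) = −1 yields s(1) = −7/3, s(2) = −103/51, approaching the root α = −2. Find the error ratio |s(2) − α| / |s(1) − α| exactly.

s(1) − α = −7/3 − (−2) = −7/3 + 2 = −1/3, so |s(1) − α| = 1/3.
s(2) − α = −103/51 − (−2) = −103/51 + 2 = −1/51, so |s(2) − α| = 1/51.
Ratio = (1/51) / (1/3) = 1/17.

1/17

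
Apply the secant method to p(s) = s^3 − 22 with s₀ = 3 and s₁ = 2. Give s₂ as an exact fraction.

52/19

p(3) = 5, p(2) = −14. s₂ = 2 − (−14)·(2 − 3)/((−14) − 5) = 52/19.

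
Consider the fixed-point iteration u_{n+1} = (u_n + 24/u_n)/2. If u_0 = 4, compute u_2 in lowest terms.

u_1 = (4 + 24/4)/2 = 5.
u_2 = (5 + 24/5)/2 = 49/10.

49/10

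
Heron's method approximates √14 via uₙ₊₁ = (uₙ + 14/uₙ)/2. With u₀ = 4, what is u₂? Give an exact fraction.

u₁ = (4 + 14/4)/2 = 15/4.
u₂ = (15/4 + 14/(15/4))/2 = 449/120.

449/120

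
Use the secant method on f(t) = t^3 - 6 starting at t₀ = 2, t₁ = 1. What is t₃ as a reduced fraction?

f(2) = 2, f(1) = -5. t₂ = 1 - (-5)·(1 - 2)/((-5) - 2) = 12/7.
f(1) = -5, f(12/7) = -330/343. t₃ = (12/7) - (-330/343)·((12/7) - 1)/((-330/343) - (-5)) = 522/277.

522/277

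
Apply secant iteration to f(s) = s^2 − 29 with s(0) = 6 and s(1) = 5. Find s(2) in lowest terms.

f(6) = 7, f(5) = −4. s(2) = 5 − (−4)·(5 − 6)/((−4) − 7) = 59/11.

59/11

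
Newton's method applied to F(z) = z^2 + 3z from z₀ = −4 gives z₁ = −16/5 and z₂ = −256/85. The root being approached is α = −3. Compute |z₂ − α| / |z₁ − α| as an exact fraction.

z₁ − α = −16/5 − (−3) = −16/5 + 3 = −1/5, so |z₁ − α| = 1/5.
z₂ − α = −256/85 − (−3) = −256/85 + 3 = −1/85, so |z₂ − α| = 1/85.
Ratio = (1/85) / (1/5) = 1/17.

1/17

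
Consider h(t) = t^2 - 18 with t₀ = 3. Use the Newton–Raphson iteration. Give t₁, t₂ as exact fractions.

t₁ = 9/2, t₂ = 17/4

h'(t) = 2t.
h(3) = -9, h'(3) = 6, so t₁ = 3 - (-9)/6 = 9/2.
h(9/2) = 9/4, h'(9/2) = 9, so t₂ = (9/2) - (9/4)/9 = 17/4.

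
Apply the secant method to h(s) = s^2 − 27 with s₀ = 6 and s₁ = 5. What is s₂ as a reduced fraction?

57/11

h(6) = 9, h(5) = −2. s₂ = 5 − (−2)·(5 − 6)/((−2) − 9) = 57/11.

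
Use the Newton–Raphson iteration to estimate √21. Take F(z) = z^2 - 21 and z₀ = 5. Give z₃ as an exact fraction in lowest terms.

277727/60605

F'(z) = 2z.
F(5) = 4, F'(5) = 10, so z₁ = 5 - 4/10 = 23/5.
F(23/5) = 4/25, F'(23/5) = 46/5, so z₂ = (23/5) - (4/25)/(46/5) = 527/115.
F(527/115) = 4/13225, F'(527/115) = 1054/115, so z₃ = (527/115) - (4/13225)/(1054/115) = 277727/60605.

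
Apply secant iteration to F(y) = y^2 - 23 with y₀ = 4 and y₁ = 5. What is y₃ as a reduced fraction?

211/44

F(4) = -7, F(5) = 2. y₂ = 5 - 2·(5 - 4)/(2 - (-7)) = 43/9.
F(5) = 2, F(43/9) = -14/81. y₃ = (43/9) - (-14/81)·((43/9) - 5)/((-14/81) - 2) = 211/44.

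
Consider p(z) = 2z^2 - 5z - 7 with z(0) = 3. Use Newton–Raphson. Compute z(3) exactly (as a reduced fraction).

p'(z) = 4z - 5.
p(3) = -4, p'(3) = 7, so z(1) = 3 - (-4)/7 = 25/7.
p(25/7) = 32/49, p'(25/7) = 65/7, so z(2) = (25/7) - (32/49)/(65/7) = 1593/455.
p(1593/455) = 2048/207025, p'(1593/455) = 4097/455, so z(3) = (1593/455) - (2048/207025)/(4097/455) = 6524473/1864135.

6524473/1864135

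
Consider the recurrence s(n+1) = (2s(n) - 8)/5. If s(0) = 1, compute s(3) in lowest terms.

s(1) = (2·1 - 8)/5 = -6/5.
s(2) = (2·(-6/5) - 8)/5 = -52/25.
s(3) = (2·(-52/25) - 8)/5 = -304/125.

-304/125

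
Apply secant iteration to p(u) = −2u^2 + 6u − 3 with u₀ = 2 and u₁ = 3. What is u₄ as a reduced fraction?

p(2) = 1, p(3) = −3. u₂ = 3 − (−3)·(3 − 2)/((−3) − 1) = 9/4.
p(3) = −3, p(9/4) = 3/8. u₃ = (9/4) − (3/8)·((9/4) − 3)/((3/8) − (−3)) = 7/3.
p(9/4) = 3/8, p(7/3) = 1/9. u₄ = (7/3) − (1/9)·((7/3) − (9/4))/((1/9) − (3/8)) = 45/19.

45/19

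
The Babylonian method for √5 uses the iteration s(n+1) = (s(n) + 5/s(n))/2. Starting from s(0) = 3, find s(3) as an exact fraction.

2207/987

s(1) = (3 + 5/3)/2 = 7/3.
s(2) = (7/3 + 5/(7/3))/2 = 47/21.
s(3) = (47/21 + 5/(47/21))/2 = 2207/987.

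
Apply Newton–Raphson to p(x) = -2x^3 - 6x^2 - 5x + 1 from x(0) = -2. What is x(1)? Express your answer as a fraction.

-7/5

p'(x) = -6x^2 - 12x - 5.
p(-2) = 3, p'(-2) = -5, so x(1) = (-2) - 3/(-5) = -7/5.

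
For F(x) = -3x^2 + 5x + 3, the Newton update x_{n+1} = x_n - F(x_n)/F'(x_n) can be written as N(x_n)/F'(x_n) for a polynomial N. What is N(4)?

F'(x) = -6x + 5.
N(x) = x·F'(x) - F(x) = x·(-6x + 5) - (-3x^2 + 5x + 3) = -3x^2 - 3.
N(4) = -51.

-51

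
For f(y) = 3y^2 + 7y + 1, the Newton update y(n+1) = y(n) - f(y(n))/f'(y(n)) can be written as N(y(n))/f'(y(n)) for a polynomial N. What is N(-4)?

47

f'(y) = 6y + 7.
N(y) = y·f'(y) - f(y) = y·(6y + 7) - (3y^2 + 7y + 1) = 3y^2 - 1.
N(-4) = 47.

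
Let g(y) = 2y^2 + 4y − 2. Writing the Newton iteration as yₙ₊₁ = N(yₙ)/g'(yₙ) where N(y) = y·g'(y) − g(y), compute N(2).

10

g'(y) = 4y + 4.
N(y) = y·g'(y) − g(y) = y·(4y + 4) − (2y^2 + 4y − 2) = 2y^2 + 2.
N(2) = 10.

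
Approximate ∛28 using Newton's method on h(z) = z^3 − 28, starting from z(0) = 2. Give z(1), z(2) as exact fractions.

h'(z) = 3z^2.
h(2) = −20, h'(2) = 12, so z(1) = 2 − (−20)/12 = 11/3.
h(11/3) = 575/27, h'(11/3) = 121/3, so z(2) = (11/3) − (575/27)/(121/3) = 3418/1089.

z(1) = 11/3, z(2) = 3418/1089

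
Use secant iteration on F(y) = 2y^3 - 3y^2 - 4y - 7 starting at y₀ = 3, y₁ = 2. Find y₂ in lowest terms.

F(3) = 8, F(2) = -11. y₂ = 2 - (-11)·(2 - 3)/((-11) - 8) = 49/19.

49/19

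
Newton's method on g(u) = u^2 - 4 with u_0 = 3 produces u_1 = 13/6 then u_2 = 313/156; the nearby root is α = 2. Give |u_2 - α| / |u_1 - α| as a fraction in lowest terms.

u_1 - α = 13/6 - 2 = 1/6, so |u_1 - α| = 1/6.
u_2 - α = 313/156 - 2 = 1/156, so |u_2 - α| = 1/156.
Ratio = (1/156) / (1/6) = 1/26.

1/26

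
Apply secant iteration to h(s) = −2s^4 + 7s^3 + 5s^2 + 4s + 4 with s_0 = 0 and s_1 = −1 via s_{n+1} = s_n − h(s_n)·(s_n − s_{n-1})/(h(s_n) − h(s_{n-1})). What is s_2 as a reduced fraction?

h(0) = 4, h(−1) = −4. s_2 = (−1) − (−4)·((−1) − 0)/((−4) − 4) = −1/2.

−1/2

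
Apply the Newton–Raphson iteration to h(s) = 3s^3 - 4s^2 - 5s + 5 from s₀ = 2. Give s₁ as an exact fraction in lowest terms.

9/5

h'(s) = 9s^2 - 8s - 5.
h(2) = 3, h'(2) = 15, so s₁ = 2 - 3/15 = 9/5.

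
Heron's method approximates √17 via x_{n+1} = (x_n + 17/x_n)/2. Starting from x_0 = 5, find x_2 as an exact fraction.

433/105

x_1 = (5 + 17/5)/2 = 21/5.
x_2 = (21/5 + 17/(21/5))/2 = 433/105.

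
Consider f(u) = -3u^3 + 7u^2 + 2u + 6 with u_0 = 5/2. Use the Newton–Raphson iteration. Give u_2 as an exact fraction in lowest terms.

62873/22253

f'(u) = -9u^2 + 14u + 2.
f(5/2) = 63/8, f'(5/2) = -77/4, so u_1 = (5/2) - (63/8)/(-77/4) = 32/11.
f(32/11) = -3726/1331, f'(32/11) = -4046/121, so u_2 = (32/11) - (-3726/1331)/(-4046/121) = 62873/22253.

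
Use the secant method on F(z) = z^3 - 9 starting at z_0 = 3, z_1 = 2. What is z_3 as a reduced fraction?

F(3) = 18, F(2) = -1. z_2 = 2 - (-1)·(2 - 3)/((-1) - 18) = 39/19.
F(2) = -1, F(39/19) = -2412/6859. z_3 = (39/19) - (-2412/6859)·((39/19) - 2)/((-2412/6859) - (-1)) = 9255/4447.

9255/4447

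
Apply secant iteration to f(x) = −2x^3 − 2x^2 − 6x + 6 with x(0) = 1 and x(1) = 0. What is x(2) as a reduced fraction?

3/5

f(1) = −4, f(0) = 6. x(2) = 0 − 6·(0 − 1)/(6 − (−4)) = 3/5.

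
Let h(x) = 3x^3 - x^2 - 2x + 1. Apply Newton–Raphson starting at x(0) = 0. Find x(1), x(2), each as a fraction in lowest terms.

h'(x) = 9x^2 - 2x - 2.
h(0) = 1, h'(0) = -2, so x(1) = 0 - 1/(-2) = 1/2.
h(1/2) = 1/8, h'(1/2) = -3/4, so x(2) = (1/2) - (1/8)/(-3/4) = 2/3.

x(1) = 1/2, x(2) = 2/3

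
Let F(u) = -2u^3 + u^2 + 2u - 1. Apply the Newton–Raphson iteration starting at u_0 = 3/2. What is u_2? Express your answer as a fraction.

F'(u) = -6u^2 + 2u + 2.
F(3/2) = -5/2, F'(3/2) = -17/2, so u_1 = (3/2) - (-5/2)/(-17/2) = 41/34.
F(41/34) = -3150/4913, F'(41/34) = -2493/578, so u_2 = (41/34) - (-3150/4913)/(-2493/578) = 9957/9418.

9957/9418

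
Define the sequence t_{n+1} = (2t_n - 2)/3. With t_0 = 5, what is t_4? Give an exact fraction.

t_1 = (2·5 - 2)/3 = 8/3.
t_2 = (2·(8/3) - 2)/3 = 10/9.
t_3 = (2·(10/9) - 2)/3 = 2/27.
t_4 = (2·(2/27) - 2)/3 = -50/81.

-50/81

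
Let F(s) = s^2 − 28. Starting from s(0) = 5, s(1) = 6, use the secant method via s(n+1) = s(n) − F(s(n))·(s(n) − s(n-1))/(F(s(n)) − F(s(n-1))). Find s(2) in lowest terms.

F(5) = −3, F(6) = 8. s(2) = 6 − 8·(6 − 5)/(8 − (−3)) = 58/11.

58/11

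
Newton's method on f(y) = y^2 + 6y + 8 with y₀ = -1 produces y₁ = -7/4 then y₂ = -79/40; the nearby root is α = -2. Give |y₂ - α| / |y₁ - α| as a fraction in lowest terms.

y₁ - α = -7/4 - (-2) = -7/4 + 2 = 1/4, so |y₁ - α| = 1/4.
y₂ - α = -79/40 - (-2) = -79/40 + 2 = 1/40, so |y₂ - α| = 1/40.
Ratio = (1/40) / (1/4) = 1/10.

1/10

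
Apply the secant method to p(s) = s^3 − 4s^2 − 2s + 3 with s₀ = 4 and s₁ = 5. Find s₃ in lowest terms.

p(4) = −5, p(5) = 18. s₂ = 5 − 18·(5 − 4)/(18 − (−5)) = 97/23.
p(5) = 18, p(97/23) = −19080/12167. s₃ = (97/23) − (−19080/12167)·((97/23) − 5)/((−19080/12167) − 18) = 18871/4409.

18871/4409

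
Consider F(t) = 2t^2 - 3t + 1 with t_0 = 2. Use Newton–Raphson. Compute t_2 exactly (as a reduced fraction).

73/65

F'(t) = 4t - 3.
F(2) = 3, F'(2) = 5, so t_1 = 2 - 3/5 = 7/5.
F(7/5) = 18/25, F'(7/5) = 13/5, so t_2 = (7/5) - (18/25)/(13/5) = 73/65.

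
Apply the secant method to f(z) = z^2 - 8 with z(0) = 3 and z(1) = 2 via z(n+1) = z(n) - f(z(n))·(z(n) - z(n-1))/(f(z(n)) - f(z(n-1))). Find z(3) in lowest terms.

17/6

f(3) = 1, f(2) = -4. z(2) = 2 - (-4)·(2 - 3)/((-4) - 1) = 14/5.
f(2) = -4, f(14/5) = -4/25. z(3) = (14/5) - (-4/25)·((14/5) - 2)/((-4/25) - (-4)) = 17/6.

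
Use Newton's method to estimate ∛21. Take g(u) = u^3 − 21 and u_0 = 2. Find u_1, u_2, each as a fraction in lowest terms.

u_1 = 37/12, u_2 = 68797/24642

g'(u) = 3u^2.
g(2) = −13, g'(2) = 12, so u_1 = 2 − (−13)/12 = 37/12.
g(37/12) = 14365/1728, g'(37/12) = 1369/48, so u_2 = (37/12) − (14365/1728)/(1369/48) = 68797/24642.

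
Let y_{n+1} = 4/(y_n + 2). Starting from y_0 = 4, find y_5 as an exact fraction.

11/9

y_1 = 4/(4 + 2) = 2/3.
y_2 = 4/(2/3 + 2) = 3/2.
y_3 = 4/(3/2 + 2) = 8/7.
y_4 = 4/(8/7 + 2) = 14/11.
y_5 = 4/(14/11 + 2) = 11/9.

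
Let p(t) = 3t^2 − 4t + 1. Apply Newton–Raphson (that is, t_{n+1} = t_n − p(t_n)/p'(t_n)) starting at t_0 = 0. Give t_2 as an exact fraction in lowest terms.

p'(t) = 6t − 4.
p(0) = 1, p'(0) = −4, so t_1 = 0 − 1/(−4) = 1/4.
p(1/4) = 3/16, p'(1/4) = −5/2, so t_2 = (1/4) − (3/16)/(−5/2) = 13/40.

13/40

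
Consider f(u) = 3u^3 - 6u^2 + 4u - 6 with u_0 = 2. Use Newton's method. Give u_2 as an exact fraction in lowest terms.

f'(u) = 9u^2 - 12u + 4.
f(2) = 2, f'(2) = 16, so u_1 = 2 - 2/16 = 15/8.
f(15/8) = 93/512, f'(15/8) = 841/64, so u_2 = (15/8) - (93/512)/(841/64) = 6261/3364.

6261/3364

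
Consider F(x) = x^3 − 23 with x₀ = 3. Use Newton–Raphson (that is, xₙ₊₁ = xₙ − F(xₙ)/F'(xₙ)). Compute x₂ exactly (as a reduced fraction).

F'(x) = 3x^2.
F(3) = 4, F'(3) = 27, so x₁ = 3 − 4/27 = 77/27.
F(77/27) = 3824/19683, F'(77/27) = 5929/243, so x₂ = (77/27) − (3824/19683)/(5929/243) = 1365775/480249.

1365775/480249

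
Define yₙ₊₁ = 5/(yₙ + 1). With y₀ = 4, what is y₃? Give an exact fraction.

y₁ = 5/(4 + 1) = 1.
y₂ = 5/(1 + 1) = 5/2.
y₃ = 5/(5/2 + 1) = 10/7.

10/7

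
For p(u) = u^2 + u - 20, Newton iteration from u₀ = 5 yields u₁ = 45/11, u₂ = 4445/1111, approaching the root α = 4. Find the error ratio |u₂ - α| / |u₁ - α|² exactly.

u₁ - α = 45/11 - 4 = 1/11, so |u₁ - α| = 1/11.
u₂ - α = 4445/1111 - 4 = 1/1111, so |u₂ - α| = 1/1111.
|u₁ - α|² = 1/121.
Ratio = (1/1111) / (1/121) = 11/101.

11/101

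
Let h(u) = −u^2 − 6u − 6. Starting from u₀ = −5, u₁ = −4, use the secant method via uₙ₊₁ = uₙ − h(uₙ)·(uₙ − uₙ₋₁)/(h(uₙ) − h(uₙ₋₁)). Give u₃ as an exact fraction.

h(−5) = −1, h(−4) = 2. u₂ = (−4) − 2·((−4) − (−5))/(2 − (−1)) = −14/3.
h(−4) = 2, h(−14/3) = 2/9. u₃ = (−14/3) − (2/9)·((−14/3) − (−4))/((2/9) − 2) = −19/4.

−19/4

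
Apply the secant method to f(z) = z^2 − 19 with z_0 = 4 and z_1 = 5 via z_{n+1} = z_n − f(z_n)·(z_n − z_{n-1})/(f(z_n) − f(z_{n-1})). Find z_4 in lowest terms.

1591/365

f(4) = −3, f(5) = 6. z_2 = 5 − 6·(5 − 4)/(6 − (−3)) = 13/3.
f(5) = 6, f(13/3) = −2/9. z_3 = (13/3) − (−2/9)·((13/3) − 5)/((−2/9) − 6) = 61/14.
f(13/3) = −2/9, f(61/14) = −3/196. z_4 = (61/14) − (−3/196)·((61/14) − (13/3))/((−3/196) − (−2/9)) = 1591/365.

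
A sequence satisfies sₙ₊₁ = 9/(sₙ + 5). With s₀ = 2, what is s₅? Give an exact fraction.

s₁ = 9/(2 + 5) = 9/7.
s₂ = 9/(9/7 + 5) = 63/44.
s₃ = 9/(63/44 + 5) = 396/283.
s₄ = 9/(396/283 + 5) = 2547/1811.
s₅ = 9/(2547/1811 + 5) = 16299/11602.

16299/11602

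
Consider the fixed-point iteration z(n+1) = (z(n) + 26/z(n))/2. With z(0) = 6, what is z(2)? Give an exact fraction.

z(1) = (6 + 26/6)/2 = 31/6.
z(2) = (31/6 + 26/(31/6))/2 = 1897/372.

1897/372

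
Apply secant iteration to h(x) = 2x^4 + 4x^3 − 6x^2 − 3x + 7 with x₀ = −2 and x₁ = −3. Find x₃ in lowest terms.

−2194419/836449

h(−2) = −11, h(−3) = 16. x₂ = (−3) − 16·((−3) − (−2))/(16 − (−11)) = −65/27.
h(−3) = 16, h(−65/27) = −4880128/531441. x₃ = (−65/27) − (−4880128/531441)·((−65/27) − (−3))/((−4880128/531441) − 16) = −2194419/836449.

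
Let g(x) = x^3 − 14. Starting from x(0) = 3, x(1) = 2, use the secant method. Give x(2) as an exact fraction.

44/19

g(3) = 13, g(2) = −6. x(2) = 2 − (−6)·(2 − 3)/((−6) − 13) = 44/19.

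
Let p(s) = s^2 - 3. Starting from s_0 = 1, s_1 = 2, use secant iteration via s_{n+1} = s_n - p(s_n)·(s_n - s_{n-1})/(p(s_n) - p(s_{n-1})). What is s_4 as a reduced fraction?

97/56

p(1) = -2, p(2) = 1. s_2 = 2 - 1·(2 - 1)/(1 - (-2)) = 5/3.
p(2) = 1, p(5/3) = -2/9. s_3 = (5/3) - (-2/9)·((5/3) - 2)/((-2/9) - 1) = 19/11.
p(5/3) = -2/9, p(19/11) = -2/121. s_4 = (19/11) - (-2/121)·((19/11) - (5/3))/((-2/121) - (-2/9)) = 97/56.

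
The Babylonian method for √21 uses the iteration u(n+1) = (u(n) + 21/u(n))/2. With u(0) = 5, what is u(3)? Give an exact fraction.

u(1) = (5 + 21/5)/2 = 23/5.
u(2) = (23/5 + 21/(23/5))/2 = 527/115.
u(3) = (527/115 + 21/(527/115))/2 = 277727/60605.

277727/60605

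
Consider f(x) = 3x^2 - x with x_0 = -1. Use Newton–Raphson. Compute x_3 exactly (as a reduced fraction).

f'(x) = 6x - 1.
f(-1) = 4, f'(-1) = -7, so x_1 = (-1) - 4/(-7) = -3/7.
f(-3/7) = 48/49, f'(-3/7) = -25/7, so x_2 = (-3/7) - (48/49)/(-25/7) = -27/175.
f(-27/175) = 6912/30625, f'(-27/175) = -337/175, so x_3 = (-27/175) - (6912/30625)/(-337/175) = -2187/58975.

-2187/58975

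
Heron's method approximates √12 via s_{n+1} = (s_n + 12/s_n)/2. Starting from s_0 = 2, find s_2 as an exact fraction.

s_1 = (2 + 12/2)/2 = 4.
s_2 = (4 + 12/4)/2 = 7/2.

7/2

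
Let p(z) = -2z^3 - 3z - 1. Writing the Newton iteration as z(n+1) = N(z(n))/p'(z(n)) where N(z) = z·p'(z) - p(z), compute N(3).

-107

p'(z) = -6z^2 - 3.
N(z) = z·p'(z) - p(z) = z·(-6z^2 - 3) - (-2z^3 - 3z - 1) = -4z^3 + 1.
N(3) = -107.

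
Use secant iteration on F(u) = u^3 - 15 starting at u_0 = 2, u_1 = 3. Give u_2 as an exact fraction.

45/19

F(2) = -7, F(3) = 12. u_2 = 3 - 12·(3 - 2)/(12 - (-7)) = 45/19.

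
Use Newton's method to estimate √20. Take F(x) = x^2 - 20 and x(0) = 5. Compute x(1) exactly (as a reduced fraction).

9/2

F'(x) = 2x.
F(5) = 5, F'(5) = 10, so x(1) = 5 - 5/10 = 9/2.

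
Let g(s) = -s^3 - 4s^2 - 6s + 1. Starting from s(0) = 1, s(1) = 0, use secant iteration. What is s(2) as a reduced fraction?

g(1) = -10, g(0) = 1. s(2) = 0 - 1·(0 - 1)/(1 - (-10)) = 1/11.

1/11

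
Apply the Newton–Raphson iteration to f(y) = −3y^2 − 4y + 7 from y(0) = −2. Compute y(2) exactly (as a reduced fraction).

−1531/656

f'(y) = −6y − 4.
f(−2) = 3, f'(−2) = 8, so y(1) = (−2) − 3/8 = −19/8.
f(−19/8) = −27/64, f'(−19/8) = 41/4, so y(2) = (−19/8) − (−27/64)/(41/4) = −1531/656.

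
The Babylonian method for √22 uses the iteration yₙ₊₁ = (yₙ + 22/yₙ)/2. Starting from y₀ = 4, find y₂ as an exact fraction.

713/152

y₁ = (4 + 22/4)/2 = 19/4.
y₂ = (19/4 + 22/(19/4))/2 = 713/152.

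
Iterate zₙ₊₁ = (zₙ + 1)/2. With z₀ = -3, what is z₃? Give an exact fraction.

z₁ = ((-3) + 1)/2 = -1.
z₂ = ((-1) + 1)/2 = 0.
z₃ = (0 + 1)/2 = 1/2.

1/2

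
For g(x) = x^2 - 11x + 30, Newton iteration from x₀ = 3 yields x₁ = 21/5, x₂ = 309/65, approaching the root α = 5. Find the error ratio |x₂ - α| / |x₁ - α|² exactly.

x₁ - α = 21/5 - 5 = -4/5, so |x₁ - α| = 4/5.
x₂ - α = 309/65 - 5 = -16/65, so |x₂ - α| = 16/65.
|x₁ - α|² = 16/25.
Ratio = (16/65) / (16/25) = 5/13.

5/13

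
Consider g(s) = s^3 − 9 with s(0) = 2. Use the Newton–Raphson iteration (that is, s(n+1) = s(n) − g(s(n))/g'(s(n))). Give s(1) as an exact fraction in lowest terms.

g'(s) = 3s^2.
g(2) = −1, g'(2) = 12, so s(1) = 2 − (−1)/12 = 25/12.

25/12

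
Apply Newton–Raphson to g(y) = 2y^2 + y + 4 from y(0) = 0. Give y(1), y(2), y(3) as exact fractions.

g'(y) = 4y + 1.
g(0) = 4, g'(0) = 1, so y(1) = 0 - 4/1 = -4.
g(-4) = 32, g'(-4) = -15, so y(2) = (-4) - 32/(-15) = -28/15.
g(-28/15) = 2048/225, g'(-28/15) = -97/15, so y(3) = (-28/15) - (2048/225)/(-97/15) = -668/1455.

y(1) = -4, y(2) = -28/15, y(3) = -668/1455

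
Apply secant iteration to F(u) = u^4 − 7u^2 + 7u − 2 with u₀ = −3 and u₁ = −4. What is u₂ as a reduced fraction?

−362/119

F(−3) = −5, F(−4) = 114. u₂ = (−4) − 114·((−4) − (−3))/(114 − (−5)) = −362/119.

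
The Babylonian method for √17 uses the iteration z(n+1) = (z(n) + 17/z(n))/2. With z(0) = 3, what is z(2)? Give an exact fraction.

z(1) = (3 + 17/3)/2 = 13/3.
z(2) = (13/3 + 17/(13/3))/2 = 161/39.

161/39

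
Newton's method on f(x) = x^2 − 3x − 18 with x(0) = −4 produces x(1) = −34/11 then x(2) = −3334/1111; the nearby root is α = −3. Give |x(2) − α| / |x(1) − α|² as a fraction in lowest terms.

11/101

x(1) − α = −34/11 − (−3) = −34/11 + 3 = −1/11, so |x(1) − α| = 1/11.
x(2) − α = −3334/1111 − (−3) = −3334/1111 + 3 = −1/1111, so |x(2) − α| = 1/1111.
|x(1) − α|² = 1/121.
Ratio = (1/1111) / (1/121) = 11/101.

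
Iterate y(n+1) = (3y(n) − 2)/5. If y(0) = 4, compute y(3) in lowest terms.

2/25

y(1) = (3·4 − 2)/5 = 2.
y(2) = (3·2 − 2)/5 = 4/5.
y(3) = (3·(4/5) − 2)/5 = 2/25.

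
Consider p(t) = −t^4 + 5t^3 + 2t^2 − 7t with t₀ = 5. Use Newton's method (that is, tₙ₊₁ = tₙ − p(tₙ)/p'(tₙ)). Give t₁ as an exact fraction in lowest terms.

575/112

p'(t) = −4t^3 + 15t^2 + 4t − 7.
p(5) = 15, p'(5) = −112, so t₁ = 5 − 15/(−112) = 575/112.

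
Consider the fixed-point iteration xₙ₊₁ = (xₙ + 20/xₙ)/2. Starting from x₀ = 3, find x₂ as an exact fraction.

1561/348

x₁ = (3 + 20/3)/2 = 29/6.
x₂ = (29/6 + 20/(29/6))/2 = 1561/348.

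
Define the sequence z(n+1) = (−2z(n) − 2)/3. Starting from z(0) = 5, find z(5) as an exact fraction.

−10/9

z(1) = (−2·5 − 2)/3 = −4.
z(2) = (−2·(−4) − 2)/3 = 2.
z(3) = (−2·2 − 2)/3 = −2.
z(4) = (−2·(−2) − 2)/3 = 2/3.
z(5) = (−2·(2/3) − 2)/3 = −10/9.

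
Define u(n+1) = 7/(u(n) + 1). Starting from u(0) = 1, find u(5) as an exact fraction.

602/247

u(1) = 7/(1 + 1) = 7/2.
u(2) = 7/(7/2 + 1) = 14/9.
u(3) = 7/(14/9 + 1) = 63/23.
u(4) = 7/(63/23 + 1) = 161/86.
u(5) = 7/(161/86 + 1) = 602/247.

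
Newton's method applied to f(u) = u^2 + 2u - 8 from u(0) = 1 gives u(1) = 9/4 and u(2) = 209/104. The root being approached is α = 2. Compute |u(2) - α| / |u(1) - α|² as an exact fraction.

u(1) - α = 9/4 - 2 = 1/4, so |u(1) - α| = 1/4.
u(2) - α = 209/104 - 2 = 1/104, so |u(2) - α| = 1/104.
|u(1) - α|² = 1/16.
Ratio = (1/104) / (1/16) = 2/13.

2/13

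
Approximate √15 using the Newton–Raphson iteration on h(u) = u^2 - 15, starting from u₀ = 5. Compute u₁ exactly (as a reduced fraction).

4

h'(u) = 2u.
h(5) = 10, h'(5) = 10, so u₁ = 5 - 10/10 = 4.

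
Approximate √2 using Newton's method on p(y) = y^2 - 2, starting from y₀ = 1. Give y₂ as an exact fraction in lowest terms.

17/12

p'(y) = 2y.
p(1) = -1, p'(1) = 2, so y₁ = 1 - (-1)/2 = 3/2.
p(3/2) = 1/4, p'(3/2) = 3, so y₂ = (3/2) - (1/4)/3 = 17/12.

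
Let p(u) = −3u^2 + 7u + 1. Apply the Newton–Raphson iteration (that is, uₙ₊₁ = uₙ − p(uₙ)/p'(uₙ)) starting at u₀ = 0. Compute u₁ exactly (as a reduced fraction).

−1/7

p'(u) = −6u + 7.
p(0) = 1, p'(0) = 7, so u₁ = 0 − 1/7 = −1/7.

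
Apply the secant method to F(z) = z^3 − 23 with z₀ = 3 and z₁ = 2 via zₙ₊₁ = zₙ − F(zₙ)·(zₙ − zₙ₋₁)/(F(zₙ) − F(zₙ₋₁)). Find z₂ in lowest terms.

53/19

F(3) = 4, F(2) = −15. z₂ = 2 − (−15)·(2 − 3)/((−15) − 4) = 53/19.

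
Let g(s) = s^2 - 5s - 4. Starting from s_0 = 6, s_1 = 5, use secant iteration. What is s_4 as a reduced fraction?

1853/325

g(6) = 2, g(5) = -4. s_2 = 5 - (-4)·(5 - 6)/((-4) - 2) = 17/3.
g(5) = -4, g(17/3) = -2/9. s_3 = (17/3) - (-2/9)·((17/3) - 5)/((-2/9) - (-4)) = 97/17.
g(17/3) = -2/9, g(97/17) = 8/289. s_4 = (97/17) - (8/289)·((97/17) - (17/3))/((8/289) - (-2/9)) = 1853/325.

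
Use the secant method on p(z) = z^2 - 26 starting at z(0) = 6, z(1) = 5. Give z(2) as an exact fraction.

56/11

p(6) = 10, p(5) = -1. z(2) = 5 - (-1)·(5 - 6)/((-1) - 10) = 56/11.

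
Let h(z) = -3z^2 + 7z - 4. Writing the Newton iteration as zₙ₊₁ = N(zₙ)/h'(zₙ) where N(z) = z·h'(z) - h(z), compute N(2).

h'(z) = -6z + 7.
N(z) = z·h'(z) - h(z) = z·(-6z + 7) - (-3z^2 + 7z - 4) = -3z^2 + 4.
N(2) = -8.

-8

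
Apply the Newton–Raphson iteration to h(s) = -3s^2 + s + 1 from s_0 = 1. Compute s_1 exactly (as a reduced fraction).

h'(s) = -6s + 1.
h(1) = -1, h'(1) = -5, so s_1 = 1 - (-1)/(-5) = 4/5.

4/5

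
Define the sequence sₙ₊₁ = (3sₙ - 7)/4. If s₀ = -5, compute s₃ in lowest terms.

-197/32

s₁ = (3·(-5) - 7)/4 = -11/2.
s₂ = (3·(-11/2) - 7)/4 = -47/8.
s₃ = (3·(-47/8) - 7)/4 = -197/32.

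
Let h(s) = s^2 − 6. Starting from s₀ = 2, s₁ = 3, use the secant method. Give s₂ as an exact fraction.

h(2) = −2, h(3) = 3. s₂ = 3 − 3·(3 − 2)/(3 − (−2)) = 12/5.

12/5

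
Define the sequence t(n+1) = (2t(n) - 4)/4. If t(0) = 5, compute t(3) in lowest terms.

t(1) = (2·5 - 4)/4 = 3/2.
t(2) = (2·(3/2) - 4)/4 = -1/4.
t(3) = (2·(-1/4) - 4)/4 = -9/8.

-9/8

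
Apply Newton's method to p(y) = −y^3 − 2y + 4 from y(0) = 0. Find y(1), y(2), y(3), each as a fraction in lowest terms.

p'(y) = −3y^2 − 2.
p(0) = 4, p'(0) = −2, so y(1) = 0 − 4/(−2) = 2.
p(2) = −8, p'(2) = −14, so y(2) = 2 − (−8)/(−14) = 10/7.
p(10/7) = −608/343, p'(10/7) = −398/49, so y(3) = (10/7) − (−608/343)/(−398/49) = 1686/1393.

y(1) = 2, y(2) = 10/7, y(3) = 1686/1393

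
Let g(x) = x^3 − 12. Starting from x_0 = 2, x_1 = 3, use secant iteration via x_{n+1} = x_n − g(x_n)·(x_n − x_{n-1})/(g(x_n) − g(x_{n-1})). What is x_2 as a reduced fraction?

g(2) = −4, g(3) = 15. x_2 = 3 − 15·(3 − 2)/(15 − (−4)) = 42/19.

42/19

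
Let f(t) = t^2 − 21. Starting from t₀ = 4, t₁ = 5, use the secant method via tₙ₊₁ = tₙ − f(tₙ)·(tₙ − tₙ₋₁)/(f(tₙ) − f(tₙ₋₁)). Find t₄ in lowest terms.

4051/884

f(4) = −5, f(5) = 4. t₂ = 5 − 4·(5 − 4)/(4 − (−5)) = 41/9.
f(5) = 4, f(41/9) = −20/81. t₃ = (41/9) − (−20/81)·((41/9) − 5)/((−20/81) − 4) = 197/43.
f(41/9) = −20/81, f(197/43) = −20/1849. t₄ = (197/43) − (−20/1849)·((197/43) − (41/9))/((−20/1849) − (−20/81)) = 4051/884.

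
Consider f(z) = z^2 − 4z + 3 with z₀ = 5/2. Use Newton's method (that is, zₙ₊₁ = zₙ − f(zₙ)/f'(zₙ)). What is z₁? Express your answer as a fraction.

f'(z) = 2z − 4.
f(5/2) = −3/4, f'(5/2) = 1, so z₁ = (5/2) − (−3/4)/1 = 13/4.

13/4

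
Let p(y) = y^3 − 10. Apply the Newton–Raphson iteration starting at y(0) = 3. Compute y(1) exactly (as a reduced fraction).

64/27

p'(y) = 3y^2.
p(3) = 17, p'(3) = 27, so y(1) = 3 − 17/27 = 64/27.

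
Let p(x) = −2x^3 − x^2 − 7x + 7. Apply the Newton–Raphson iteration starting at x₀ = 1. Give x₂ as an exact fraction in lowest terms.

1211/1555

p'(x) = −6x^2 − 2x − 7.
p(1) = −3, p'(1) = −15, so x₁ = 1 − (−3)/(−15) = 4/5.
p(4/5) = −33/125, p'(4/5) = −311/25, so x₂ = (4/5) − (−33/125)/(−311/25) = 1211/1555.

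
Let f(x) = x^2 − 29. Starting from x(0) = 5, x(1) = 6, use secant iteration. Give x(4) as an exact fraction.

39791/7389

f(5) = −4, f(6) = 7. x(2) = 6 − 7·(6 − 5)/(7 − (−4)) = 59/11.
f(6) = 7, f(59/11) = −28/121. x(3) = (59/11) − (−28/121)·((59/11) − 6)/((−28/121) − 7) = 673/125.
f(59/11) = −28/121, f(673/125) = −196/15625. x(4) = (673/125) − (−196/15625)·((673/125) − (59/11))/((−196/15625) − (−28/121)) = 39791/7389.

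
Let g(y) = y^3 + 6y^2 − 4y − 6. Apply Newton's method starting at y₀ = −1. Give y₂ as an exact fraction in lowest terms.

−9491/12584

g'(y) = 3y^2 + 12y − 4.
g(−1) = 3, g'(−1) = −13, so y₁ = (−1) − 3/(−13) = −10/13.
g(−10/13) = 378/2197, g'(−10/13) = −1936/169, so y₂ = (−10/13) − (378/2197)/(−1936/169) = −9491/12584.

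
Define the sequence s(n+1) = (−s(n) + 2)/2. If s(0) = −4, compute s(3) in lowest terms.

s(1) = (−(−4) + 2)/2 = 3.
s(2) = (−3 + 2)/2 = −1/2.
s(3) = (−(−1/2) + 2)/2 = 5/4.

5/4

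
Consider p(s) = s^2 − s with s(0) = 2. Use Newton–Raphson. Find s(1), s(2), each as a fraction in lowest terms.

p'(s) = 2s − 1.
p(2) = 2, p'(2) = 3, so s(1) = 2 − 2/3 = 4/3.
p(4/3) = 4/9, p'(4/3) = 5/3, so s(2) = (4/3) − (4/9)/(5/3) = 16/15.

s(1) = 4/3, s(2) = 16/15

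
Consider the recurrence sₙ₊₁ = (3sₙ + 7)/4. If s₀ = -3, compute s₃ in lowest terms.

89/32

s₁ = (3·(-3) + 7)/4 = -1/2.
s₂ = (3·(-1/2) + 7)/4 = 11/8.
s₃ = (3·(11/8) + 7)/4 = 89/32.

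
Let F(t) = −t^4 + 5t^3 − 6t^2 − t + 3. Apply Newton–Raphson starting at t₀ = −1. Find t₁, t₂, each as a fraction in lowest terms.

t₁ = −11/15, t₂ = −93133/147185

F'(t) = −4t^3 + 15t^2 − 12t − 1.
F(−1) = −8, F'(−1) = 30, so t₁ = (−1) − (−8)/30 = −11/15.
F(−11/15) = −88816/50625, F'(−11/15) = 58874/3375, so t₂ = (−11/15) − (−88816/50625)/(58874/3375) = −93133/147185.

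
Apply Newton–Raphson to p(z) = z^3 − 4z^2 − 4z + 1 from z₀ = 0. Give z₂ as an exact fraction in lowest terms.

13/62

p'(z) = 3z^2 − 8z − 4.
p(0) = 1, p'(0) = −4, so z₁ = 0 − 1/(−4) = 1/4.
p(1/4) = −15/64, p'(1/4) = −93/16, so z₂ = (1/4) − (−15/64)/(−93/16) = 13/62.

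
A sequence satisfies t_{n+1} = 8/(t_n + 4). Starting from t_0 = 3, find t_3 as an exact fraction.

36/25

t_1 = 8/(3 + 4) = 8/7.
t_2 = 8/(8/7 + 4) = 14/9.
t_3 = 8/(14/9 + 4) = 36/25.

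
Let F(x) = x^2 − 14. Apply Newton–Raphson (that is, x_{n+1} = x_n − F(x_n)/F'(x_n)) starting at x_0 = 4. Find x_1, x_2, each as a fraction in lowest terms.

x_1 = 15/4, x_2 = 449/120

F'(x) = 2x.
F(4) = 2, F'(4) = 8, so x_1 = 4 − 2/8 = 15/4.
F(15/4) = 1/16, F'(15/4) = 15/2, so x_2 = (15/4) − (1/16)/(15/2) = 449/120.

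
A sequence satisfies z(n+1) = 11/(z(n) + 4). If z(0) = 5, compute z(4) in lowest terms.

z(1) = 11/(5 + 4) = 11/9.
z(2) = 11/(11/9 + 4) = 99/47.
z(3) = 11/(99/47 + 4) = 517/287.
z(4) = 11/(517/287 + 4) = 3157/1665.

3157/1665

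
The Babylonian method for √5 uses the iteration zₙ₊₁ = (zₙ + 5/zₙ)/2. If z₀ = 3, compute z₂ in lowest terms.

z₁ = (3 + 5/3)/2 = 7/3.
z₂ = (7/3 + 5/(7/3))/2 = 47/21.

47/21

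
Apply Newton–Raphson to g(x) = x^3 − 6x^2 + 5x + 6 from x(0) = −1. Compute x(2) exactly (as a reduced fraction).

g'(x) = 3x^2 − 12x + 5.
g(−1) = −6, g'(−1) = 20, so x(1) = (−1) − (−6)/20 = −7/10.
g(−7/10) = −783/1000, g'(−7/10) = 1487/100, so x(2) = (−7/10) − (−783/1000)/(1487/100) = −4813/7435.

−4813/7435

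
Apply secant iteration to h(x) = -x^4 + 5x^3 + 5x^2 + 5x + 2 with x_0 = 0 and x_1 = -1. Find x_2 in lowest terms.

-1/3

h(0) = 2, h(-1) = -4. x_2 = (-1) - (-4)·((-1) - 0)/((-4) - 2) = -1/3.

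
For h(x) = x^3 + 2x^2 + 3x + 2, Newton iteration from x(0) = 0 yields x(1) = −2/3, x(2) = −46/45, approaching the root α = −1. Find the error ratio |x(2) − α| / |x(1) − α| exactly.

1/15

x(1) − α = −2/3 − (−1) = −2/3 + 1 = 1/3, so |x(1) − α| = 1/3.
x(2) − α = −46/45 − (−1) = −46/45 + 1 = −1/45, so |x(2) − α| = 1/45.
Ratio = (1/45) / (1/3) = 1/15.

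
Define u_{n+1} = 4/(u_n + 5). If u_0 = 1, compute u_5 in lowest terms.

2212/3153

u_1 = 4/(1 + 5) = 2/3.
u_2 = 4/(2/3 + 5) = 12/17.
u_3 = 4/(12/17 + 5) = 68/97.
u_4 = 4/(68/97 + 5) = 388/553.
u_5 = 4/(388/553 + 5) = 2212/3153.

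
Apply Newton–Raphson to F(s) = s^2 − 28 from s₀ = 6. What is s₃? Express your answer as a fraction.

32257/6096

F'(s) = 2s.
F(6) = 8, F'(6) = 12, so s₁ = 6 − 8/12 = 16/3.
F(16/3) = 4/9, F'(16/3) = 32/3, so s₂ = (16/3) − (4/9)/(32/3) = 127/24.
F(127/24) = 1/576, F'(127/24) = 127/12, so s₃ = (127/24) − (1/576)/(127/12) = 32257/6096.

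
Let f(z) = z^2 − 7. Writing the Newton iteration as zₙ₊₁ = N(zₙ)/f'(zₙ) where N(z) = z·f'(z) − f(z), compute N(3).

16

f'(z) = 2z.
N(z) = z·f'(z) − f(z) = z·(2z) − (z^2 − 7) = z^2 + 7.
N(3) = 16.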